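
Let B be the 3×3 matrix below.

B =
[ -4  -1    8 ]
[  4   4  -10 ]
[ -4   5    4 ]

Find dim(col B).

Row reduce to echelon form.
R2 ← R2 + R1: [0, 3, -2]
R3 ← R3 − R1: [0, 6, -4]
R3 ← R3 − (2)·R2: [0, 0, 0]
Echelon form has 2 nonzero rows, so rank(B) = 2.
The column space has dimension equal to the rank: 2.

2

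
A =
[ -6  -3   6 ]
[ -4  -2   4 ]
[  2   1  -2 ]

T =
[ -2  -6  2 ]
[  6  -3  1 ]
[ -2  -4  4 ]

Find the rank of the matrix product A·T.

1

First compute AT:
[[-18,  21,   9],
 [-12,  14,   6],
 [  6,  -7,  -3]]
Now row reduce the product.
R2 ← R2 − (2/3)·R1: [0, 0, 0]
R3 ← R3 + (1/3)·R1: [0, 0, 0]
1 nonzero row, so rank(AT) = 1.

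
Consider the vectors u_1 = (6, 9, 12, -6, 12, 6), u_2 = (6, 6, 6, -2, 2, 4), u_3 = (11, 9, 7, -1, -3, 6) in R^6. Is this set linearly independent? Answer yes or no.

no

Form the matrix with these vectors as rows and row reduce.
R2 ← R2 − R1: [0, -3, -6, 4, -10, -2]
R3 ← R3 − (11/6)·R1: [0, -15/2, -15, 10, -25, -5]
R3 ← R3 − (5/2)·R2: [0, 0, 0, 0, 0, 0]
2 nonzero rows, so the 3 vectors span a space of dimension 2.
Since 2 < 3, the vectors are linearly dependent.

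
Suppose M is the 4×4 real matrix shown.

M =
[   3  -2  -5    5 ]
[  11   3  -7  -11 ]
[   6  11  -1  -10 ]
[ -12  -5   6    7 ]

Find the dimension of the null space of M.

Row reduce to echelon form.
R2 ← R2 − (11/3)·R1: [0, 31/3, 34/3, -88/3]
R3 ← R3 − (2)·R1: [0, 15, 9, -20]
R4 ← R4 + (4)·R1: [0, -13, -14, 27]
R3 ← R3 − (45/31)·R2: [0, 0, -231/31, 700/31]
R4 ← R4 + (39/31)·R2: [0, 0, 8/31, -307/31]
R4 ← R4 + (8/231)·R3: [0, 0, 0, -301/33]
4 nonzero rows, so rank(M) = 4.
M has 4 columns; by rank–nullity, nullity = 4 − 4 = 0.

0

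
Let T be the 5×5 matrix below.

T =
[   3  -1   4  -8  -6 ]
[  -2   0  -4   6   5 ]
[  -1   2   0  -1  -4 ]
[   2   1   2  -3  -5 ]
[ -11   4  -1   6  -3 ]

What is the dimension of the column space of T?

5

Row reduce to echelon form.
R2 ← R2 + (2/3)·R1: [0, -2/3, -4/3, 2/3, 1]
R3 ← R3 + (1/3)·R1: [0, 5/3, 4/3, -11/3, -6]
R4 ← R4 − (2/3)·R1: [0, 5/3, -2/3, 7/3, -1]
R5 ← R5 + (11/3)·R1: [0, 1/3, 41/3, -70/3, -25]
R3 ← R3 + (5/2)·R2: [0, 0, -2, -2, -7/2]
R4 ← R4 + (5/2)·R2: [0, 0, -4, 4, 3/2]
R5 ← R5 + (1/2)·R2: [0, 0, 13, -23, -49/2]
R4 ← R4 − (2)·R3: [0, 0, 0, 8, 17/2]
R5 ← R5 + (13/2)·R3: [0, 0, 0, -36, -189/4]
R5 ← R5 + (9/2)·R4: [0, 0, 0, 0, -9]
Echelon form has 5 nonzero rows, so rank(T) = 5.
The column space has dimension equal to the rank: 5.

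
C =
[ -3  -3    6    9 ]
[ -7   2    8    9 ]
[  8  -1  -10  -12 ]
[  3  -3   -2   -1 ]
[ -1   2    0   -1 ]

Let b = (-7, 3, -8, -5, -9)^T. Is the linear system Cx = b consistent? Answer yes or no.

Row reduce the augmented matrix [C | b].
R2 ← R2 − (7/3)·R1: [0, 9, -6, -12, 58/3]
R3 ← R3 + (8/3)·R1: [0, -9, 6, 12, -80/3]
R4 ← R4 + R1: [0, -6, 4, 8, -12]
R5 ← R5 − (1/3)·R1: [0, 3, -2, -4, -20/3]
R3 ← R3 + R2: [0, 0, 0, 0, -22/3]
R4 ← R4 + (2/3)·R2: [0, 0, 0, 0, 8/9]
R5 ← R5 − (1/3)·R2: [0, 0, 0, 0, -118/9]
R4 ← R4 + (4/33)·R3: [0, 0, 0, 0, 0]
R5 ← R5 − (59/33)·R3: [0, 0, 0, 0, 0]
The echelon form has 3 nonzero rows; the last pivot sits in the augmented column, so rank(C) = 2 but rank([C|b]) = 3.
Since the ranks differ, the system is inconsistent.

no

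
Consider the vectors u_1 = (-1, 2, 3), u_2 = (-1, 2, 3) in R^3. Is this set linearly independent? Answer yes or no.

no

Form the matrix with these vectors as rows and row reduce.
R2 ← R2 − R1: [0, 0, 0]
1 nonzero row, so the 2 vectors span a space of dimension 1.
Since 1 < 2, the vectors are linearly dependent.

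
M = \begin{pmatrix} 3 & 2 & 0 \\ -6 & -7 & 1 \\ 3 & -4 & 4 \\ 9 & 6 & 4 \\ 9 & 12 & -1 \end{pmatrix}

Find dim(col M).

3

Row reduce to echelon form.
R2 ← R2 + (2)·R1: [0, -3, 1]
R3 ← R3 − R1: [0, -6, 4]
R4 ← R4 − (3)·R1: [0, 0, 4]
R5 ← R5 − (3)·R1: [0, 6, -1]
R3 ← R3 − (2)·R2: [0, 0, 2]
R5 ← R5 + (2)·R2: [0, 0, 1]
R4 ← R4 − (2)·R3: [0, 0, 0]
R5 ← R5 − (1/2)·R3: [0, 0, 0]
Echelon form has 3 nonzero rows, so rank(M) = 3.
The column space has dimension equal to the rank: 3.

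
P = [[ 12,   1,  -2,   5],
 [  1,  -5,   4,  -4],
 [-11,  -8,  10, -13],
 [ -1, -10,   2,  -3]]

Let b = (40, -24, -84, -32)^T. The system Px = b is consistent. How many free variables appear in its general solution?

Row reduce the augmented matrix [P | b].
R2 ← R2 − (1/12)·R1: [0, -61/12, 25/6, -53/12, -82/3]
R3 ← R3 + (11/12)·R1: [0, -85/12, 49/6, -101/12, -142/3]
R4 ← R4 + (1/12)·R1: [0, -119/12, 11/6, -31/12, -86/3]
R3 ← R3 − (85/61)·R2: [0, 0, 144/61, -138/61, -564/61]
R4 ← R4 − (119/61)·R2: [0, 0, -384/61, 368/61, 1504/61]
R4 ← R4 + (8/3)·R3: [0, 0, 0, 0, 0]
The echelon form has 3 nonzero rows, and every pivot lies in the first 4 columns, so rank(P) = rank([P|b]) = 3.
The system is consistent.
Free variables = (unknowns) − (rank) = 4 − 3 = 1.

1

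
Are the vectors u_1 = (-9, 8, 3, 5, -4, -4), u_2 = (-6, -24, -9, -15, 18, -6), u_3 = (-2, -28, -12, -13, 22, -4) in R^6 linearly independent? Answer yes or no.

Form the matrix with these vectors as rows and row reduce.
R2 ← R2 − (2/3)·R1: [0, -88/3, -11, -55/3, 62/3, -10/3]
R3 ← R3 − (2/9)·R1: [0, -268/9, -38/3, -127/9, 206/9, -28/9]
R3 ← R3 − (67/66)·R2: [0, 0, -3/2, 9/2, 21/11, 3/11]
3 nonzero rows, so the 3 vectors span a space of dimension 3.
Since 3 = 3, the vectors are linearly independent.

yes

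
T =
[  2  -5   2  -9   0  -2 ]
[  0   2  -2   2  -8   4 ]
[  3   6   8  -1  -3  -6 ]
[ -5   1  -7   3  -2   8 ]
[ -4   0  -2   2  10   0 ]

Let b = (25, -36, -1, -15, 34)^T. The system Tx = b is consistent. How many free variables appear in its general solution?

Row reduce the augmented matrix [T | b].
R3 ← R3 − (3/2)·R1: [0, 27/2, 5, 25/2, -3, -3, -77/2]
R4 ← R4 + (5/2)·R1: [0, -23/2, -2, -39/2, -2, 3, 95/2]
R5 ← R5 + (2)·R1: [0, -10, 2, -16, 10, -4, 84]
R3 ← R3 − (27/4)·R2: [0, 0, 37/2, -1, 51, -30, 409/2]
R4 ← R4 + (23/4)·R2: [0, 0, -27/2, -8, -48, 26, -319/2]
R5 ← R5 + (5)·R2: [0, 0, -8, -6, -30, 16, -96]
R4 ← R4 + (27/37)·R3: [0, 0, 0, -323/37, -399/37, 152/37, -380/37]
R5 ← R5 + (16/37)·R3: [0, 0, 0, -238/37, -294/37, 112/37, -280/37]
R5 ← R5 − (14/19)·R4: [0, 0, 0, 0, 0, 0, 0]
The echelon form has 4 nonzero rows, and every pivot lies in the first 6 columns, so rank(T) = rank([T|b]) = 4.
The system is consistent.
Free variables = (unknowns) − (rank) = 6 − 4 = 2.

2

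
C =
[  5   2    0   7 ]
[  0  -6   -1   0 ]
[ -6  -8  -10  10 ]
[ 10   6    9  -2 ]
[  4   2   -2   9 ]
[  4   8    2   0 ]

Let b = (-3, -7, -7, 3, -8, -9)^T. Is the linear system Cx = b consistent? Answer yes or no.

no

Row reduce the augmented matrix [C | b].
R3 ← R3 + (6/5)·R1: [0, -28/5, -10, 92/5, -53/5]
R4 ← R4 − (2)·R1: [0, 2, 9, -16, 9]
R5 ← R5 − (4/5)·R1: [0, 2/5, -2, 17/5, -28/5]
R6 ← R6 − (4/5)·R1: [0, 32/5, 2, -28/5, -33/5]
R3 ← R3 − (14/15)·R2: [0, 0, -136/15, 92/5, -61/15]
R4 ← R4 + (1/3)·R2: [0, 0, 26/3, -16, 20/3]
R5 ← R5 + (1/15)·R2: [0, 0, -31/15, 17/5, -91/15]
R6 ← R6 + (16/15)·R2: [0, 0, 14/15, -28/5, -211/15]
R4 ← R4 + (65/68)·R3: [0, 0, 0, 27/17, 189/68]
R5 ← R5 − (31/136)·R3: [0, 0, 0, -27/34, -699/136]
R6 ← R6 + (7/68)·R3: [0, 0, 0, -63/17, -985/68]
R5 ← R5 + (1/2)·R4: [0, 0, 0, 0, -15/4]
R6 ← R6 + (7/3)·R4: [0, 0, 0, 0, -8]
R6 ← R6 − (32/15)·R5: [0, 0, 0, 0, 0]
The echelon form has 5 nonzero rows; the last pivot sits in the augmented column, so rank(C) = 4 but rank([C|b]) = 5.
Since the ranks differ, the system is inconsistent.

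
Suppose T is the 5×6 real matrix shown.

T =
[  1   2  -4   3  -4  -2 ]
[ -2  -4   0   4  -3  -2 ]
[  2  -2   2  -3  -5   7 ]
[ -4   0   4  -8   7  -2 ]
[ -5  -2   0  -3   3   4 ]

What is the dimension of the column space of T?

5

Row reduce to echelon form.
R2 ← R2 + (2)·R1: [0, 0, -8, 10, -11, -6]
R3 ← R3 − (2)·R1: [0, -6, 10, -9, 3, 11]
R4 ← R4 + (4)·R1: [0, 8, -12, 4, -9, -10]
R5 ← R5 + (5)·R1: [0, 8, -20, 12, -17, -6]
Swap R2 ↔ R3
R4 ← R4 + (4/3)·R2: [0, 0, 4/3, -8, -5, 14/3]
R5 ← R5 + (4/3)·R2: [0, 0, -20/3, 0, -13, 26/3]
R4 ← R4 + (1/6)·R3: [0, 0, 0, -19/3, -41/6, 11/3]
R5 ← R5 − (5/6)·R3: [0, 0, 0, -25/3, -23/6, 41/3]
R5 ← R5 − (25/19)·R4: [0, 0, 0, 0, 98/19, 168/19]
Echelon form has 5 nonzero rows, so rank(T) = 5.
The column space has dimension equal to the rank: 5.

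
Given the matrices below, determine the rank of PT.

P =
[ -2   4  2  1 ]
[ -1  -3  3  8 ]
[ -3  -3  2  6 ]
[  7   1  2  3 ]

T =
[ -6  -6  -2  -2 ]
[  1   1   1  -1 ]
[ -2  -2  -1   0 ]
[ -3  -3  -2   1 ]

First compute PT:
[[  9,   9,   4,   1],
 [-27, -27, -20,  13],
 [ -7,  -7, -11,  15],
 [-54, -54, -21, -12]]
Now row reduce the product.
R2 ← R2 + (3)·R1: [0, 0, -8, 16]
R3 ← R3 + (7/9)·R1: [0, 0, -71/9, 142/9]
R4 ← R4 + (6)·R1: [0, 0, 3, -6]
R3 ← R3 − (71/72)·R2: [0, 0, 0, 0]
R4 ← R4 + (3/8)·R2: [0, 0, 0, 0]
2 nonzero rows, so rank(PT) = 2.

2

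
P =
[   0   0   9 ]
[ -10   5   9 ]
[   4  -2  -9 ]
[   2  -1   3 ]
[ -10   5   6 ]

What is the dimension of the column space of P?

2

Row reduce to echelon form.
Swap R1 ↔ R2
R3 ← R3 + (2/5)·R1: [0, 0, -27/5]
R4 ← R4 + (1/5)·R1: [0, 0, 24/5]
R5 ← R5 − R1: [0, 0, -3]
R3 ← R3 + (3/5)·R2: [0, 0, 0]
R4 ← R4 − (8/15)·R2: [0, 0, 0]
R5 ← R5 + (1/3)·R2: [0, 0, 0]
Echelon form has 2 nonzero rows, so rank(P) = 2.
The column space has dimension equal to the rank: 2.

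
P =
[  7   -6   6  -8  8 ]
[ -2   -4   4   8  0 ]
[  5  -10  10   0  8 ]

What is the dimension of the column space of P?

Row reduce to echelon form.
R2 ← R2 + (2/7)·R1: [0, -40/7, 40/7, 40/7, 16/7]
R3 ← R3 − (5/7)·R1: [0, -40/7, 40/7, 40/7, 16/7]
R3 ← R3 − R2: [0, 0, 0, 0, 0]
Echelon form has 2 nonzero rows, so rank(P) = 2.
The column space has dimension equal to the rank: 2.

2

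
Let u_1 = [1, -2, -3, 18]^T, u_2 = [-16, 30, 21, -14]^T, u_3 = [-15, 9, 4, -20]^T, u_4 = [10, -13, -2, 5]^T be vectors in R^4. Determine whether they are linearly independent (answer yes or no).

yes

Form the matrix with these vectors as rows and row reduce.
R2 ← R2 + (16)·R1: [0, -2, -27, 274]
R3 ← R3 + (15)·R1: [0, -21, -41, 250]
R4 ← R4 − (10)·R1: [0, 7, 28, -175]
R3 ← R3 − (21/2)·R2: [0, 0, 485/2, -2627]
R4 ← R4 + (7/2)·R2: [0, 0, -133/2, 784]
R4 ← R4 + (133/485)·R3: [0, 0, 0, 30849/485]
4 nonzero rows, so the 4 vectors span a space of dimension 4.
Since 4 = 4, the vectors are linearly independent.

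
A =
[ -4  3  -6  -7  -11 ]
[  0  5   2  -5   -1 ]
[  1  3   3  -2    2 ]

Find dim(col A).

Row reduce to echelon form.
R3 ← R3 + (1/4)·R1: [0, 15/4, 3/2, -15/4, -3/4]
R3 ← R3 − (3/4)·R2: [0, 0, 0, 0, 0]
Echelon form has 2 nonzero rows, so rank(A) = 2.
The column space has dimension equal to the rank: 2.

2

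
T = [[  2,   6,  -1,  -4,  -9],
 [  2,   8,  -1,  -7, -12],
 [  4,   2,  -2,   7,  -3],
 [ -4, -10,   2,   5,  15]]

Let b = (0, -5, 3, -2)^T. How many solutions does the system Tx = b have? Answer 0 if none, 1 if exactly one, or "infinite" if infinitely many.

Row reduce the augmented matrix [T | b].
R2 ← R2 − R1: [0, 2, 0, -3, -3, -5]
R3 ← R3 − (2)·R1: [0, -10, 0, 15, 15, 3]
R4 ← R4 + (2)·R1: [0, 2, 0, -3, -3, -2]
R3 ← R3 + (5)·R2: [0, 0, 0, 0, 0, -22]
R4 ← R4 − R2: [0, 0, 0, 0, 0, 3]
R4 ← R4 + (3/22)·R3: [0, 0, 0, 0, 0, 0]
The echelon form has 3 nonzero rows; the last pivot sits in the augmented column, so rank(T) = 2 but rank([T|b]) = 3.
Since the ranks differ, the system is inconsistent.
It has no solutions.

0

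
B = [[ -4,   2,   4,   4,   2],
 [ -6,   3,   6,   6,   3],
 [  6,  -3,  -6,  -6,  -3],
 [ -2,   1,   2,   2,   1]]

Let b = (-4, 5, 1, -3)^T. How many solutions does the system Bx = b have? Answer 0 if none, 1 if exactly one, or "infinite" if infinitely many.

0

Row reduce the augmented matrix [B | b].
R2 ← R2 − (3/2)·R1: [0, 0, 0, 0, 0, 11]
R3 ← R3 + (3/2)·R1: [0, 0, 0, 0, 0, -5]
R4 ← R4 − (1/2)·R1: [0, 0, 0, 0, 0, -1]
R3 ← R3 + (5/11)·R2: [0, 0, 0, 0, 0, 0]
R4 ← R4 + (1/11)·R2: [0, 0, 0, 0, 0, 0]
The echelon form has 2 nonzero rows; the last pivot sits in the augmented column, so rank(B) = 1 but rank([B|b]) = 2.
Since the ranks differ, the system is inconsistent.
It has no solutions.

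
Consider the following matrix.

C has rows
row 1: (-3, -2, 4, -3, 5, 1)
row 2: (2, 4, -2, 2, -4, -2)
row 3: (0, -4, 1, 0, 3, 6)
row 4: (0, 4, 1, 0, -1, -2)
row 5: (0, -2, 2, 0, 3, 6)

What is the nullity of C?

Row reduce to echelon form.
R2 ← R2 + (2/3)·R1: [0, 8/3, 2/3, 0, -2/3, -4/3]
R3 ← R3 + (3/2)·R2: [0, 0, 2, 0, 2, 4]
R4 ← R4 − (3/2)·R2: [0, 0, 0, 0, 0, 0]
R5 ← R5 + (3/4)·R2: [0, 0, 5/2, 0, 5/2, 5]
R5 ← R5 − (5/4)·R3: [0, 0, 0, 0, 0, 0]
3 nonzero rows, so rank(C) = 3.
C has 6 columns; by rank–nullity, nullity = 6 − 3 = 3.

3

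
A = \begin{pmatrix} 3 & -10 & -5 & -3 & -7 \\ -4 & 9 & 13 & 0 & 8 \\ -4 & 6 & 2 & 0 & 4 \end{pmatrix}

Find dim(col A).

Row reduce to echelon form.
R2 ← R2 + (4/3)·R1: [0, -13/3, 19/3, -4, -4/3]
R3 ← R3 + (4/3)·R1: [0, -22/3, -14/3, -4, -16/3]
R3 ← R3 − (22/13)·R2: [0, 0, -200/13, 36/13, -40/13]
Echelon form has 3 nonzero rows, so rank(A) = 3.
The column space has dimension equal to the rank: 3.

3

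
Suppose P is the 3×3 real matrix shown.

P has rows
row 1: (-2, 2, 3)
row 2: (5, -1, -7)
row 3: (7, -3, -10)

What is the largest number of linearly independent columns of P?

2

Row reduce to echelon form.
R2 ← R2 + (5/2)·R1: [0, 4, 1/2]
R3 ← R3 + (7/2)·R1: [0, 4, 1/2]
R3 ← R3 − R2: [0, 0, 0]
Echelon form has 2 nonzero rows, so rank(P) = 2.
The rank gives the maximum number of linearly independent columns: 2.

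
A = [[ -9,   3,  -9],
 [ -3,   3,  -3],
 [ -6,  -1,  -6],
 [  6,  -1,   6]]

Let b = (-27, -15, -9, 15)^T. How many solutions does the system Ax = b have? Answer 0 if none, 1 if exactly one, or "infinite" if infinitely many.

infinite

Row reduce the augmented matrix [A | b].
R2 ← R2 − (1/3)·R1: [0, 2, 0, -6]
R3 ← R3 − (2/3)·R1: [0, -3, 0, 9]
R4 ← R4 + (2/3)·R1: [0, 1, 0, -3]
R3 ← R3 + (3/2)·R2: [0, 0, 0, 0]
R4 ← R4 − (1/2)·R2: [0, 0, 0, 0]
The echelon form has 2 nonzero rows, and every pivot lies in the first 3 columns, so rank(A) = rank([A|b]) = 2.
The system is consistent.
rank = 2 < 3 unknowns, so there are infinitely many solutions.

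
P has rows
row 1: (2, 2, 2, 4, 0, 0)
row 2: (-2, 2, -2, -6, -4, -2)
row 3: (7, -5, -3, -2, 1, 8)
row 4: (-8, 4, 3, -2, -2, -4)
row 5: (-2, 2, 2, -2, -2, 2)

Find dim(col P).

4

Row reduce to echelon form.
R2 ← R2 + R1: [0, 4, 0, -2, -4, -2]
R3 ← R3 − (7/2)·R1: [0, -12, -10, -16, 1, 8]
R4 ← R4 + (4)·R1: [0, 12, 11, 14, -2, -4]
R5 ← R5 + R1: [0, 4, 4, 2, -2, 2]
R3 ← R3 + (3)·R2: [0, 0, -10, -22, -11, 2]
R4 ← R4 − (3)·R2: [0, 0, 11, 20, 10, 2]
R5 ← R5 − R2: [0, 0, 4, 4, 2, 4]
R4 ← R4 + (11/10)·R3: [0, 0, 0, -21/5, -21/10, 21/5]
R5 ← R5 + (2/5)·R3: [0, 0, 0, -24/5, -12/5, 24/5]
R5 ← R5 − (8/7)·R4: [0, 0, 0, 0, 0, 0]
Echelon form has 4 nonzero rows, so rank(P) = 4.
The column space has dimension equal to the rank: 4.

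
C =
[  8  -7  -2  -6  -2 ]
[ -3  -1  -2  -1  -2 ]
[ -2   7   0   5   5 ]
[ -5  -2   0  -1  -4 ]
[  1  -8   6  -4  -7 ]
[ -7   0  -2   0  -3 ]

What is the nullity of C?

2

Row reduce to echelon form.
R2 ← R2 + (3/8)·R1: [0, -29/8, -11/4, -13/4, -11/4]
R3 ← R3 + (1/4)·R1: [0, 21/4, -1/2, 7/2, 9/2]
R4 ← R4 + (5/8)·R1: [0, -51/8, -5/4, -19/4, -21/4]
R5 ← R5 − (1/8)·R1: [0, -57/8, 25/4, -13/4, -27/4]
R6 ← R6 + (7/8)·R1: [0, -49/8, -15/4, -21/4, -19/4]
R3 ← R3 + (42/29)·R2: [0, 0, -130/29, -35/29, 15/29]
R4 ← R4 − (51/29)·R2: [0, 0, 104/29, 28/29, -12/29]
R5 ← R5 − (57/29)·R2: [0, 0, 338/29, 91/29, -39/29]
R6 ← R6 − (49/29)·R2: [0, 0, 26/29, 7/29, -3/29]
R4 ← R4 + (4/5)·R3: [0, 0, 0, 0, 0]
R5 ← R5 + (13/5)·R3: [0, 0, 0, 0, 0]
R6 ← R6 + (1/5)·R3: [0, 0, 0, 0, 0]
3 nonzero rows, so rank(C) = 3.
C has 5 columns; by rank–nullity, nullity = 5 − 3 = 2.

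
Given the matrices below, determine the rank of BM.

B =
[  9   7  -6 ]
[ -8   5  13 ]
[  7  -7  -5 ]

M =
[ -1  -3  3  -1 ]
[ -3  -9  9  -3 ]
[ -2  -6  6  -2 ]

First compute BM:
[[-18, -54,  54, -18],
 [-33, -99,  99, -33],
 [ 24,  72, -72,  24]]
Now row reduce the product.
R2 ← R2 − (11/6)·R1: [0, 0, 0, 0]
R3 ← R3 + (4/3)·R1: [0, 0, 0, 0]
1 nonzero row, so rank(BM) = 1.

1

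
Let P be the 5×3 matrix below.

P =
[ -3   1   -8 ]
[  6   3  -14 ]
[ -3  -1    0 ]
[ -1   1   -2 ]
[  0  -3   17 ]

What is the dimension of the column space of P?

Row reduce to echelon form.
R2 ← R2 + (2)·R1: [0, 5, -30]
R3 ← R3 − R1: [0, -2, 8]
R4 ← R4 − (1/3)·R1: [0, 2/3, 2/3]
R3 ← R3 + (2/5)·R2: [0, 0, -4]
R4 ← R4 − (2/15)·R2: [0, 0, 14/3]
R5 ← R5 + (3/5)·R2: [0, 0, -1]
R4 ← R4 + (7/6)·R3: [0, 0, 0]
R5 ← R5 − (1/4)·R3: [0, 0, 0]
Echelon form has 3 nonzero rows, so rank(P) = 3.
The column space has dimension equal to the rank: 3.

3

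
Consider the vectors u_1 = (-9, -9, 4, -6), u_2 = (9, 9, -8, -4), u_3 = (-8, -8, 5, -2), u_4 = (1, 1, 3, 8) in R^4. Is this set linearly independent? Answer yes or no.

Form the matrix with these vectors as rows and row reduce.
R2 ← R2 + R1: [0, 0, -4, -10]
R3 ← R3 − (8/9)·R1: [0, 0, 13/9, 10/3]
R4 ← R4 + (1/9)·R1: [0, 0, 31/9, 22/3]
R3 ← R3 + (13/36)·R2: [0, 0, 0, -5/18]
R4 ← R4 + (31/36)·R2: [0, 0, 0, -23/18]
R4 ← R4 − (23/5)·R3: [0, 0, 0, 0]
3 nonzero rows, so the 4 vectors span a space of dimension 3.
Since 3 < 4, the vectors are linearly dependent.

no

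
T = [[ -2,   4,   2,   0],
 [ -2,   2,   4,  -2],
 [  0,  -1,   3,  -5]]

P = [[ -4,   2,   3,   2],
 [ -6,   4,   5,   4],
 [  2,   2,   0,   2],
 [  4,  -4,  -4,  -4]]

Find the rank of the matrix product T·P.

First compute TP:
[[-12,  16,  14,  16],
 [ -4,  20,  12,  20],
 [ -8,  22,  15,  22]]
Now row reduce the product.
R2 ← R2 − (1/3)·R1: [0, 44/3, 22/3, 44/3]
R3 ← R3 − (2/3)·R1: [0, 34/3, 17/3, 34/3]
R3 ← R3 − (17/22)·R2: [0, 0, 0, 0]
2 nonzero rows, so rank(TP) = 2.

2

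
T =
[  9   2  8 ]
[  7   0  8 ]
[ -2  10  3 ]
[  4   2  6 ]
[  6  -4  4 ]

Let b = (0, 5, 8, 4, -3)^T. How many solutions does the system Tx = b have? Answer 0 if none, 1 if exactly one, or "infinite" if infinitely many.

0

Row reduce the augmented matrix [T | b].
R2 ← R2 − (7/9)·R1: [0, -14/9, 16/9, 5]
R3 ← R3 + (2/9)·R1: [0, 94/9, 43/9, 8]
R4 ← R4 − (4/9)·R1: [0, 10/9, 22/9, 4]
R5 ← R5 − (2/3)·R1: [0, -16/3, -4/3, -3]
R3 ← R3 + (47/7)·R2: [0, 0, 117/7, 291/7]
R4 ← R4 + (5/7)·R2: [0, 0, 26/7, 53/7]
R5 ← R5 − (24/7)·R2: [0, 0, -52/7, -141/7]
R4 ← R4 − (2/9)·R3: [0, 0, 0, -5/3]
R5 ← R5 + (4/9)·R3: [0, 0, 0, -5/3]
R5 ← R5 − R4: [0, 0, 0, 0]
The echelon form has 4 nonzero rows; the last pivot sits in the augmented column, so rank(T) = 3 but rank([T|b]) = 4.
Since the ranks differ, the system is inconsistent.
It has no solutions.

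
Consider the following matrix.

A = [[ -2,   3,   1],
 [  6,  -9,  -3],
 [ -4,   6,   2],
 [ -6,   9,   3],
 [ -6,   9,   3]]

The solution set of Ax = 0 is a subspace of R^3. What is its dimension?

Row reduce to echelon form.
R2 ← R2 + (3)·R1: [0, 0, 0]
R3 ← R3 − (2)·R1: [0, 0, 0]
R4 ← R4 − (3)·R1: [0, 0, 0]
R5 ← R5 − (3)·R1: [0, 0, 0]
1 nonzero row, so rank(A) = 1.
A has 3 columns; by rank–nullity, nullity = 3 − 1 = 2.

2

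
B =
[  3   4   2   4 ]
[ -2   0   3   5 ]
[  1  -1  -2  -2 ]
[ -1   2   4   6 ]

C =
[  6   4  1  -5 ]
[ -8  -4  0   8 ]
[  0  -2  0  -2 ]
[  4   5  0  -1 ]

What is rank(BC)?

3

First compute BC:
[[  2,  12,   3,   9],
 [  8,  11,  -2,  -1],
 [  6,   2,   1,  -7],
 [  2,  10,  -1,   7]]
Now row reduce the product.
R2 ← R2 − (4)·R1: [0, -37, -14, -37]
R3 ← R3 − (3)·R1: [0, -34, -8, -34]
R4 ← R4 − R1: [0, -2, -4, -2]
R3 ← R3 − (34/37)·R2: [0, 0, 180/37, 0]
R4 ← R4 − (2/37)·R2: [0, 0, -120/37, 0]
R4 ← R4 + (2/3)·R3: [0, 0, 0, 0]
3 nonzero rows, so rank(BC) = 3.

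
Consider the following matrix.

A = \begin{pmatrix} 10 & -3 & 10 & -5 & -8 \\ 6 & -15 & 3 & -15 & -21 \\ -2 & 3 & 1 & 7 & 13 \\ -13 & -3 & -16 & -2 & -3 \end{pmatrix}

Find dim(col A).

3

Row reduce to echelon form.
R2 ← R2 − (3/5)·R1: [0, -66/5, -3, -12, -81/5]
R3 ← R3 + (1/5)·R1: [0, 12/5, 3, 6, 57/5]
R4 ← R4 + (13/10)·R1: [0, -69/10, -3, -17/2, -67/5]
R3 ← R3 + (2/11)·R2: [0, 0, 27/11, 42/11, 93/11]
R4 ← R4 − (23/44)·R2: [0, 0, -63/44, -49/22, -217/44]
R4 ← R4 + (7/12)·R3: [0, 0, 0, 0, 0]
Echelon form has 3 nonzero rows, so rank(A) = 3.
The column space has dimension equal to the rank: 3.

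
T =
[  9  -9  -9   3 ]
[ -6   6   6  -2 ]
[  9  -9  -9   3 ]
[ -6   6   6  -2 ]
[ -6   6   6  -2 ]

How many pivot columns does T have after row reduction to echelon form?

Row reduce to echelon form.
R2 ← R2 + (2/3)·R1: [0, 0, 0, 0]
R3 ← R3 − R1: [0, 0, 0, 0]
R4 ← R4 + (2/3)·R1: [0, 0, 0, 0]
R5 ← R5 + (2/3)·R1: [0, 0, 0, 0]
Echelon form has 1 nonzero row, so rank(T) = 1.
Each nonzero row contributes one pivot column: 1 pivot columns.

1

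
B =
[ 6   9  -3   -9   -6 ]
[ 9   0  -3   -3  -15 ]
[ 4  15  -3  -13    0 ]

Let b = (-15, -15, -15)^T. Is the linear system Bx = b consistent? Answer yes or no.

Row reduce the augmented matrix [B | b].
R2 ← R2 − (3/2)·R1: [0, -27/2, 3/2, 21/2, -6, 15/2]
R3 ← R3 − (2/3)·R1: [0, 9, -1, -7, 4, -5]
R3 ← R3 + (2/3)·R2: [0, 0, 0, 0, 0, 0]
The echelon form has 2 nonzero rows, and every pivot lies in the first 5 columns, so rank(B) = rank([B|b]) = 2.
The system is consistent.

yes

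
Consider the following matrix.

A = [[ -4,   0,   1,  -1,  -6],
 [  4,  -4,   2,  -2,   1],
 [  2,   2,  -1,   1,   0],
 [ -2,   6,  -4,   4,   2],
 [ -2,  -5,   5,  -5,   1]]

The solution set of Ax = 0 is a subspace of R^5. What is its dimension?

Row reduce to echelon form.
R2 ← R2 + R1: [0, -4, 3, -3, -5]
R3 ← R3 + (1/2)·R1: [0, 2, -1/2, 1/2, -3]
R4 ← R4 − (1/2)·R1: [0, 6, -9/2, 9/2, 5]
R5 ← R5 − (1/2)·R1: [0, -5, 9/2, -9/2, 4]
R3 ← R3 + (1/2)·R2: [0, 0, 1, -1, -11/2]
R4 ← R4 + (3/2)·R2: [0, 0, 0, 0, -5/2]
R5 ← R5 − (5/4)·R2: [0, 0, 3/4, -3/4, 41/4]
R5 ← R5 − (3/4)·R3: [0, 0, 0, 0, 115/8]
R5 ← R5 + (23/4)·R4: [0, 0, 0, 0, 0]
4 nonzero rows, so rank(A) = 4.
A has 5 columns; by rank–nullity, nullity = 5 − 4 = 1.

1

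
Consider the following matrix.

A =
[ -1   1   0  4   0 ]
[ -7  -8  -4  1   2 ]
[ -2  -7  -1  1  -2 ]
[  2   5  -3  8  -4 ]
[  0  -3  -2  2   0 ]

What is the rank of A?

Row reduce to echelon form.
R2 ← R2 − (7)·R1: [0, -15, -4, -27, 2]
R3 ← R3 − (2)·R1: [0, -9, -1, -7, -2]
R4 ← R4 + (2)·R1: [0, 7, -3, 16, -4]
R3 ← R3 − (3/5)·R2: [0, 0, 7/5, 46/5, -16/5]
R4 ← R4 + (7/15)·R2: [0, 0, -73/15, 17/5, -46/15]
R5 ← R5 − (1/5)·R2: [0, 0, -6/5, 37/5, -2/5]
R4 ← R4 + (73/21)·R3: [0, 0, 0, 743/21, -298/21]
R5 ← R5 + (6/7)·R3: [0, 0, 0, 107/7, -22/7]
R5 ← R5 − (321/743)·R4: [0, 0, 0, 0, 2220/743]
Echelon form has 5 nonzero rows, so rank(A) = 5.

5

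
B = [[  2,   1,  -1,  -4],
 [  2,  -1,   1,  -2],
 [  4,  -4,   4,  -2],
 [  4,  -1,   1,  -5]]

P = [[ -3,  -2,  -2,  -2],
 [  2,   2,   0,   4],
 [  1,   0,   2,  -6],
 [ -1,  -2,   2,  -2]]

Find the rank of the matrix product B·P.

First compute BP:
[[ -1,   6, -14,  14],
 [ -5,  -2,  -6, -10],
 [-14, -12,  -4, -44],
 [ -8,   0, -16,  -8]]
Now row reduce the product.
R2 ← R2 − (5)·R1: [0, -32, 64, -80]
R3 ← R3 − (14)·R1: [0, -96, 192, -240]
R4 ← R4 − (8)·R1: [0, -48, 96, -120]
R3 ← R3 − (3)·R2: [0, 0, 0, 0]
R4 ← R4 − (3/2)·R2: [0, 0, 0, 0]
2 nonzero rows, so rank(BP) = 2.

2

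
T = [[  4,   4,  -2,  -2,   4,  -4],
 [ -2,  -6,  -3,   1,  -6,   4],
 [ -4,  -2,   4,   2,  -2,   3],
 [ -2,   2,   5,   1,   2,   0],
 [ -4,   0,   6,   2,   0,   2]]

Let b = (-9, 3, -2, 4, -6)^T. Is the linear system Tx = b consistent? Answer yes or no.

Row reduce the augmented matrix [T | b].
R2 ← R2 + (1/2)·R1: [0, -4, -4, 0, -4, 2, -3/2]
R3 ← R3 + R1: [0, 2, 2, 0, 2, -1, -11]
R4 ← R4 + (1/2)·R1: [0, 4, 4, 0, 4, -2, -1/2]
R5 ← R5 + R1: [0, 4, 4, 0, 4, -2, -15]
R3 ← R3 + (1/2)·R2: [0, 0, 0, 0, 0, 0, -47/4]
R4 ← R4 + R2: [0, 0, 0, 0, 0, 0, -2]
R5 ← R5 + R2: [0, 0, 0, 0, 0, 0, -33/2]
R4 ← R4 − (8/47)·R3: [0, 0, 0, 0, 0, 0, 0]
R5 ← R5 − (66/47)·R3: [0, 0, 0, 0, 0, 0, 0]
The echelon form has 3 nonzero rows; the last pivot sits in the augmented column, so rank(T) = 2 but rank([T|b]) = 3.
Since the ranks differ, the system is inconsistent.

no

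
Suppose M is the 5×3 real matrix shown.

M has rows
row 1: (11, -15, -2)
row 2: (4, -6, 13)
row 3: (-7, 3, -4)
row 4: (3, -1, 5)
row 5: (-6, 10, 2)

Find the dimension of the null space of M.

Row reduce to echelon form.
R2 ← R2 − (4/11)·R1: [0, -6/11, 151/11]
R3 ← R3 + (7/11)·R1: [0, -72/11, -58/11]
R4 ← R4 − (3/11)·R1: [0, 34/11, 61/11]
R5 ← R5 + (6/11)·R1: [0, 20/11, 10/11]
R3 ← R3 − (12)·R2: [0, 0, -170]
R4 ← R4 + (17/3)·R2: [0, 0, 250/3]
R5 ← R5 + (10/3)·R2: [0, 0, 140/3]
R4 ← R4 + (25/51)·R3: [0, 0, 0]
R5 ← R5 + (14/51)·R3: [0, 0, 0]
3 nonzero rows, so rank(M) = 3.
M has 3 columns; by rank–nullity, nullity = 3 − 3 = 0.

0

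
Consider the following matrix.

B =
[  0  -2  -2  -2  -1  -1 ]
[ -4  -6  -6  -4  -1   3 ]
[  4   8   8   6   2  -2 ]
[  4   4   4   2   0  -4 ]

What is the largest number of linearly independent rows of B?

Row reduce to echelon form.
Swap R1 ↔ R2
R3 ← R3 + R1: [0, 2, 2, 2, 1, 1]
R4 ← R4 + R1: [0, -2, -2, -2, -1, -1]
R3 ← R3 + R2: [0, 0, 0, 0, 0, 0]
R4 ← R4 − R2: [0, 0, 0, 0, 0, 0]
Echelon form has 2 nonzero rows, so rank(B) = 2.
The rank gives the maximum number of linearly independent rows: 2.

2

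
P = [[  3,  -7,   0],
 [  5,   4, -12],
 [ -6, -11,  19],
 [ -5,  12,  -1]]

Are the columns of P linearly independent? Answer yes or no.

yes

Row reduce P to echelon form.
R2 ← R2 − (5/3)·R1: [0, 47/3, -12]
R3 ← R3 + (2)·R1: [0, -25, 19]
R4 ← R4 + (5/3)·R1: [0, 1/3, -1]
R3 ← R3 + (75/47)·R2: [0, 0, -7/47]
R4 ← R4 − (1/47)·R2: [0, 0, -35/47]
R4 ← R4 − (5)·R3: [0, 0, 0]
3 pivots among 3 columns.
Every column is a pivot column, so the columns are linearly independent.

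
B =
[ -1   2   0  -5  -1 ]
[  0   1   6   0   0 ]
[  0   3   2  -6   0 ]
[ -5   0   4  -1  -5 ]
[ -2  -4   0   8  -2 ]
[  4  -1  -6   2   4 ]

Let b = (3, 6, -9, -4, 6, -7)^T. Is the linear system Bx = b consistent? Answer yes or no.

Row reduce the augmented matrix [B | b].
R4 ← R4 − (5)·R1: [0, -10, 4, 24, 0, -19]
R5 ← R5 − (2)·R1: [0, -8, 0, 18, 0, 0]
R6 ← R6 + (4)·R1: [0, 7, -6, -18, 0, 5]
R3 ← R3 − (3)·R2: [0, 0, -16, -6, 0, -27]
R4 ← R4 + (10)·R2: [0, 0, 64, 24, 0, 41]
R5 ← R5 + (8)·R2: [0, 0, 48, 18, 0, 48]
R6 ← R6 − (7)·R2: [0, 0, -48, -18, 0, -37]
R4 ← R4 + (4)·R3: [0, 0, 0, 0, 0, -67]
R5 ← R5 + (3)·R3: [0, 0, 0, 0, 0, -33]
R6 ← R6 − (3)·R3: [0, 0, 0, 0, 0, 44]
R5 ← R5 − (33/67)·R4: [0, 0, 0, 0, 0, 0]
R6 ← R6 + (44/67)·R4: [0, 0, 0, 0, 0, 0]
The echelon form has 4 nonzero rows; the last pivot sits in the augmented column, so rank(B) = 3 but rank([B|b]) = 4.
Since the ranks differ, the system is inconsistent.

no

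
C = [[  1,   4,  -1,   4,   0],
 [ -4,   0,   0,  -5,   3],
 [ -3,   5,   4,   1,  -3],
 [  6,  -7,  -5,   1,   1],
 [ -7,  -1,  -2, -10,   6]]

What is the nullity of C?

1

Row reduce to echelon form.
R2 ← R2 + (4)·R1: [0, 16, -4, 11, 3]
R3 ← R3 + (3)·R1: [0, 17, 1, 13, -3]
R4 ← R4 − (6)·R1: [0, -31, 1, -23, 1]
R5 ← R5 + (7)·R1: [0, 27, -9, 18, 6]
R3 ← R3 − (17/16)·R2: [0, 0, 21/4, 21/16, -99/16]
R4 ← R4 + (31/16)·R2: [0, 0, -27/4, -27/16, 109/16]
R5 ← R5 − (27/16)·R2: [0, 0, -9/4, -9/16, 15/16]
R4 ← R4 + (9/7)·R3: [0, 0, 0, 0, -8/7]
R5 ← R5 + (3/7)·R3: [0, 0, 0, 0, -12/7]
R5 ← R5 − (3/2)·R4: [0, 0, 0, 0, 0]
4 nonzero rows, so rank(C) = 4.
C has 5 columns; by rank–nullity, nullity = 5 − 4 = 1.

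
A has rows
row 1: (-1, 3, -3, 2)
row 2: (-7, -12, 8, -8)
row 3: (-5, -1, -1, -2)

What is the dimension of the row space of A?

Row reduce to echelon form.
R2 ← R2 − (7)·R1: [0, -33, 29, -22]
R3 ← R3 − (5)·R1: [0, -16, 14, -12]
R3 ← R3 − (16/33)·R2: [0, 0, -2/33, -4/3]
Echelon form has 3 nonzero rows, so rank(A) = 3.
The row space has dimension equal to the rank: 3.

3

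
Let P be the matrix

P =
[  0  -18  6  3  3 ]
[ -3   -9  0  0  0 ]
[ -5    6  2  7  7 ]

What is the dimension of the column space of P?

3

Row reduce to echelon form.
Swap R1 ↔ R2
R3 ← R3 − (5/3)·R1: [0, 21, 2, 7, 7]
R3 ← R3 + (7/6)·R2: [0, 0, 9, 21/2, 21/2]
Echelon form has 3 nonzero rows, so rank(P) = 3.
The column space has dimension equal to the rank: 3.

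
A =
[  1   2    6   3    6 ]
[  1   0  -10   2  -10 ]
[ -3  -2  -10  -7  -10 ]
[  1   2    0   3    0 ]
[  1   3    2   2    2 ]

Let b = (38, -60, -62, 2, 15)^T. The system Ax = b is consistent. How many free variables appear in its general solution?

Row reduce the augmented matrix [A | b].
R2 ← R2 − R1: [0, -2, -16, -1, -16, -98]
R3 ← R3 + (3)·R1: [0, 4, 8, 2, 8, 52]
R4 ← R4 − R1: [0, 0, -6, 0, -6, -36]
R5 ← R5 − R1: [0, 1, -4, -1, -4, -23]
R3 ← R3 + (2)·R2: [0, 0, -24, 0, -24, -144]
R5 ← R5 + (1/2)·R2: [0, 0, -12, -3/2, -12, -72]
R4 ← R4 − (1/4)·R3: [0, 0, 0, 0, 0, 0]
R5 ← R5 − (1/2)·R3: [0, 0, 0, -3/2, 0, 0]
Swap R4 ↔ R5
The echelon form has 4 nonzero rows, and every pivot lies in the first 5 columns, so rank(A) = rank([A|b]) = 4.
The system is consistent.
Free variables = (unknowns) − (rank) = 5 − 4 = 1.

1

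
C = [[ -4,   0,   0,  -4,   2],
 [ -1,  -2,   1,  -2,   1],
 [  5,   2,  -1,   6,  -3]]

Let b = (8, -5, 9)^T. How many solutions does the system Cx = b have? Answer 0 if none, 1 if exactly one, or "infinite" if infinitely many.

Row reduce the augmented matrix [C | b].
R2 ← R2 − (1/4)·R1: [0, -2, 1, -1, 1/2, -7]
R3 ← R3 + (5/4)·R1: [0, 2, -1, 1, -1/2, 19]
R3 ← R3 + R2: [0, 0, 0, 0, 0, 12]
The echelon form has 3 nonzero rows; the last pivot sits in the augmented column, so rank(C) = 2 but rank([C|b]) = 3.
Since the ranks differ, the system is inconsistent.
It has no solutions.

0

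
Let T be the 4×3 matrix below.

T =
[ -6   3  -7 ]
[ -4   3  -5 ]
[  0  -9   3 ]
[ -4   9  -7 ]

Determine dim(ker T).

1

Row reduce to echelon form.
R2 ← R2 − (2/3)·R1: [0, 1, -1/3]
R4 ← R4 − (2/3)·R1: [0, 7, -7/3]
R3 ← R3 + (9)·R2: [0, 0, 0]
R4 ← R4 − (7)·R2: [0, 0, 0]
2 nonzero rows, so rank(T) = 2.
T has 3 columns; by rank–nullity, nullity = 3 − 2 = 1.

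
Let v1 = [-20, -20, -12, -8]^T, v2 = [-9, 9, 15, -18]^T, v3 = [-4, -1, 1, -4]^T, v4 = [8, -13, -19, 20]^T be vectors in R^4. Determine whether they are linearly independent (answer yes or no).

Form the matrix with these vectors as rows and row reduce.
R2 ← R2 − (9/20)·R1: [0, 18, 102/5, -72/5]
R3 ← R3 − (1/5)·R1: [0, 3, 17/5, -12/5]
R4 ← R4 + (2/5)·R1: [0, -21, -119/5, 84/5]
R3 ← R3 − (1/6)·R2: [0, 0, 0, 0]
R4 ← R4 + (7/6)·R2: [0, 0, 0, 0]
2 nonzero rows, so the 4 vectors span a space of dimension 2.
Since 2 < 4, the vectors are linearly dependent.

no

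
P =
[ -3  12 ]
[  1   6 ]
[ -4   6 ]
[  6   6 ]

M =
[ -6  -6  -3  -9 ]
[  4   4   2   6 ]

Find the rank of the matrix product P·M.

1

First compute PM:
[[ 66,  66,  33,  99],
 [ 18,  18,   9,  27],
 [ 48,  48,  24,  72],
 [-12, -12,  -6, -18]]
Now row reduce the product.
R2 ← R2 − (3/11)·R1: [0, 0, 0, 0]
R3 ← R3 − (8/11)·R1: [0, 0, 0, 0]
R4 ← R4 + (2/11)·R1: [0, 0, 0, 0]
1 nonzero row, so rank(PM) = 1.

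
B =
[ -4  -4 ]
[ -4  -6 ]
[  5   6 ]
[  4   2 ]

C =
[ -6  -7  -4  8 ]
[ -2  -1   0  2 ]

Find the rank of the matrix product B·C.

First compute BC:
[[ 32,  32,  16, -40],
 [ 36,  34,  16, -44],
 [-42, -41, -20,  52],
 [-28, -30, -16,  36]]
Now row reduce the product.
R2 ← R2 − (9/8)·R1: [0, -2, -2, 1]
R3 ← R3 + (21/16)·R1: [0, 1, 1, -1/2]
R4 ← R4 + (7/8)·R1: [0, -2, -2, 1]
R3 ← R3 + (1/2)·R2: [0, 0, 0, 0]
R4 ← R4 − R2: [0, 0, 0, 0]
2 nonzero rows, so rank(BC) = 2.

2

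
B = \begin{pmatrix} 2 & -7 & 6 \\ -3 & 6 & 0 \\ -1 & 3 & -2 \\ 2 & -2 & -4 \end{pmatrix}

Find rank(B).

2

Row reduce to echelon form.
R2 ← R2 + (3/2)·R1: [0, -9/2, 9]
R3 ← R3 + (1/2)·R1: [0, -1/2, 1]
R4 ← R4 − R1: [0, 5, -10]
R3 ← R3 − (1/9)·R2: [0, 0, 0]
R4 ← R4 + (10/9)·R2: [0, 0, 0]
Echelon form has 2 nonzero rows, so rank(B) = 2.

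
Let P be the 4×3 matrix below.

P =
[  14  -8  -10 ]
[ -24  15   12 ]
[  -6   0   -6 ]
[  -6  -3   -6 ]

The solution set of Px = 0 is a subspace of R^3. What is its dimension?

Row reduce to echelon form.
R2 ← R2 + (12/7)·R1: [0, 9/7, -36/7]
R3 ← R3 + (3/7)·R1: [0, -24/7, -72/7]
R4 ← R4 + (3/7)·R1: [0, -45/7, -72/7]
R3 ← R3 + (8/3)·R2: [0, 0, -24]
R4 ← R4 + (5)·R2: [0, 0, -36]
R4 ← R4 − (3/2)·R3: [0, 0, 0]
3 nonzero rows, so rank(P) = 3.
P has 3 columns; by rank–nullity, nullity = 3 − 3 = 0.

0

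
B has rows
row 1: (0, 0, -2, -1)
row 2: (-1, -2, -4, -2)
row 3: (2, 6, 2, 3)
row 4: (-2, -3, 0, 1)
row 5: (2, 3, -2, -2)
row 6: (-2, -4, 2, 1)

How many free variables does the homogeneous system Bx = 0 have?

1

Row reduce to echelon form.
Swap R1 ↔ R2
R3 ← R3 + (2)·R1: [0, 2, -6, -1]
R4 ← R4 − (2)·R1: [0, 1, 8, 5]
R5 ← R5 + (2)·R1: [0, -1, -10, -6]
R6 ← R6 − (2)·R1: [0, 0, 10, 5]
Swap R2 ↔ R3
R4 ← R4 − (1/2)·R2: [0, 0, 11, 11/2]
R5 ← R5 + (1/2)·R2: [0, 0, -13, -13/2]
R4 ← R4 + (11/2)·R3: [0, 0, 0, 0]
R5 ← R5 − (13/2)·R3: [0, 0, 0, 0]
R6 ← R6 + (5)·R3: [0, 0, 0, 0]
3 nonzero rows, so rank(B) = 3.
B has 4 columns; by rank–nullity, nullity = 4 − 3 = 1.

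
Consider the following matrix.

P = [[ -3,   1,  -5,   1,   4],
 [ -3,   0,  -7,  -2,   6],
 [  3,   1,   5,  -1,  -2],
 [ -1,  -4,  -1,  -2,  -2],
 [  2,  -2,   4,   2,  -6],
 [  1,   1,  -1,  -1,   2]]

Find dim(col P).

4

Row reduce to echelon form.
R2 ← R2 − R1: [0, -1, -2, -3, 2]
R3 ← R3 + R1: [0, 2, 0, 0, 2]
R4 ← R4 − (1/3)·R1: [0, -13/3, 2/3, -7/3, -10/3]
R5 ← R5 + (2/3)·R1: [0, -4/3, 2/3, 8/3, -10/3]
R6 ← R6 + (1/3)·R1: [0, 4/3, -8/3, -2/3, 10/3]
R3 ← R3 + (2)·R2: [0, 0, -4, -6, 6]
R4 ← R4 − (13/3)·R2: [0, 0, 28/3, 32/3, -12]
R5 ← R5 − (4/3)·R2: [0, 0, 10/3, 20/3, -6]
R6 ← R6 + (4/3)·R2: [0, 0, -16/3, -14/3, 6]
R4 ← R4 + (7/3)·R3: [0, 0, 0, -10/3, 2]
R5 ← R5 + (5/6)·R3: [0, 0, 0, 5/3, -1]
R6 ← R6 − (4/3)·R3: [0, 0, 0, 10/3, -2]
R5 ← R5 + (1/2)·R4: [0, 0, 0, 0, 0]
R6 ← R6 + R4: [0, 0, 0, 0, 0]
Echelon form has 4 nonzero rows, so rank(P) = 4.
The column space has dimension equal to the rank: 4.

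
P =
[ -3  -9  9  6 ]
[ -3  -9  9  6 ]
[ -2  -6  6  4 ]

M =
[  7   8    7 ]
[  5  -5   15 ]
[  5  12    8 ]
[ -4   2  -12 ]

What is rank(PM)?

1

First compute PM:
[[-45, 141, -156],
 [-45, 141, -156],
 [-30,  94, -104]]
Now row reduce the product.
R2 ← R2 − R1: [0, 0, 0]
R3 ← R3 − (2/3)·R1: [0, 0, 0]
1 nonzero row, so rank(PM) = 1.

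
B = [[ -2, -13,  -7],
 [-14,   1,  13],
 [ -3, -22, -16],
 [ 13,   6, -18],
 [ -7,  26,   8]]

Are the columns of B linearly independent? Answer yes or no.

yes

Row reduce B to echelon form.
R2 ← R2 − (7)·R1: [0, 92, 62]
R3 ← R3 − (3/2)·R1: [0, -5/2, -11/2]
R4 ← R4 + (13/2)·R1: [0, -157/2, -127/2]
R5 ← R5 − (7/2)·R1: [0, 143/2, 65/2]
R3 ← R3 + (5/184)·R2: [0, 0, -351/92]
R4 ← R4 + (157/184)·R2: [0, 0, -975/92]
R5 ← R5 − (143/184)·R2: [0, 0, -1443/92]
R4 ← R4 − (25/9)·R3: [0, 0, 0]
R5 ← R5 − (37/9)·R3: [0, 0, 0]
3 pivots among 3 columns.
Every column is a pivot column, so the columns are linearly independent.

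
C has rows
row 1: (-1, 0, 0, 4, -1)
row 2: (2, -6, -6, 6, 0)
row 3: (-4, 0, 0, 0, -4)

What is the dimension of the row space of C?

3

Row reduce to echelon form.
R2 ← R2 + (2)·R1: [0, -6, -6, 14, -2]
R3 ← R3 − (4)·R1: [0, 0, 0, -16, 0]
Echelon form has 3 nonzero rows, so rank(C) = 3.
The row space has dimension equal to the rank: 3.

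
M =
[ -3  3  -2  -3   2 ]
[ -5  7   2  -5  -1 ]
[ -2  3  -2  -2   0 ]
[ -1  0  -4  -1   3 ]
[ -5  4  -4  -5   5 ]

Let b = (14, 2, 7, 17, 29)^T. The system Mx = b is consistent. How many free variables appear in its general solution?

Row reduce the augmented matrix [M | b].
R2 ← R2 − (5/3)·R1: [0, 2, 16/3, 0, -13/3, -64/3]
R3 ← R3 − (2/3)·R1: [0, 1, -2/3, 0, -4/3, -7/3]
R4 ← R4 − (1/3)·R1: [0, -1, -10/3, 0, 7/3, 37/3]
R5 ← R5 − (5/3)·R1: [0, -1, -2/3, 0, 5/3, 17/3]
R3 ← R3 − (1/2)·R2: [0, 0, -10/3, 0, 5/6, 25/3]
R4 ← R4 + (1/2)·R2: [0, 0, -2/3, 0, 1/6, 5/3]
R5 ← R5 + (1/2)·R2: [0, 0, 2, 0, -1/2, -5]
R4 ← R4 − (1/5)·R3: [0, 0, 0, 0, 0, 0]
R5 ← R5 + (3/5)·R3: [0, 0, 0, 0, 0, 0]
The echelon form has 3 nonzero rows, and every pivot lies in the first 5 columns, so rank(M) = rank([M|b]) = 3.
The system is consistent.
Free variables = (unknowns) − (rank) = 5 − 3 = 2.

2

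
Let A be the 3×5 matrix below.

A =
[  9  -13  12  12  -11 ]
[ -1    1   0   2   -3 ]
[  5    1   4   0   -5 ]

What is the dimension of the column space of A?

3

Row reduce to echelon form.
R2 ← R2 + (1/9)·R1: [0, -4/9, 4/3, 10/3, -38/9]
R3 ← R3 − (5/9)·R1: [0, 74/9, -8/3, -20/3, 10/9]
R3 ← R3 + (37/2)·R2: [0, 0, 22, 55, -77]
Echelon form has 3 nonzero rows, so rank(A) = 3.
The column space has dimension equal to the rank: 3.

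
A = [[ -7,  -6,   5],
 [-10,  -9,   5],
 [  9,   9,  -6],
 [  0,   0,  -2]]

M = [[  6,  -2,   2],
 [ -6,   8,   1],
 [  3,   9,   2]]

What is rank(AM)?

First compute AM:
[[  9,  11, -10],
 [  9,  -7, -19],
 [-18,   0,  15],
 [ -6, -18,  -4]]
Now row reduce the product.
R2 ← R2 − R1: [0, -18, -9]
R3 ← R3 + (2)·R1: [0, 22, -5]
R4 ← R4 + (2/3)·R1: [0, -32/3, -32/3]
R3 ← R3 + (11/9)·R2: [0, 0, -16]
R4 ← R4 − (16/27)·R2: [0, 0, -16/3]
R4 ← R4 − (1/3)·R3: [0, 0, 0]
3 nonzero rows, so rank(AM) = 3.

3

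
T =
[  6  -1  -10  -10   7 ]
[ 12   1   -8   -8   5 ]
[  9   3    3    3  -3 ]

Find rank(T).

Row reduce to echelon form.
R2 ← R2 − (2)·R1: [0, 3, 12, 12, -9]
R3 ← R3 − (3/2)·R1: [0, 9/2, 18, 18, -27/2]
R3 ← R3 − (3/2)·R2: [0, 0, 0, 0, 0]
Echelon form has 2 nonzero rows, so rank(T) = 2.

2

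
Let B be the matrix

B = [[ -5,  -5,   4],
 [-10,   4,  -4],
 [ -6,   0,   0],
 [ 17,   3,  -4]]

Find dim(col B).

3

Row reduce to echelon form.
R2 ← R2 − (2)·R1: [0, 14, -12]
R3 ← R3 − (6/5)·R1: [0, 6, -24/5]
R4 ← R4 + (17/5)·R1: [0, -14, 48/5]
R3 ← R3 − (3/7)·R2: [0, 0, 12/35]
R4 ← R4 + R2: [0, 0, -12/5]
R4 ← R4 + (7)·R3: [0, 0, 0]
Echelon form has 3 nonzero rows, so rank(B) = 3.
The column space has dimension equal to the rank: 3.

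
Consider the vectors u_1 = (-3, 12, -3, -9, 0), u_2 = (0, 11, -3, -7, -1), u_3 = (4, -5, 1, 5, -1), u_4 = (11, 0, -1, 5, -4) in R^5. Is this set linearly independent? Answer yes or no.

Form the matrix with these vectors as rows and row reduce.
R3 ← R3 + (4/3)·R1: [0, 11, -3, -7, -1]
R4 ← R4 + (11/3)·R1: [0, 44, -12, -28, -4]
R3 ← R3 − R2: [0, 0, 0, 0, 0]
R4 ← R4 − (4)·R2: [0, 0, 0, 0, 0]
2 nonzero rows, so the 4 vectors span a space of dimension 2.
Since 2 < 4, the vectors are linearly dependent.

no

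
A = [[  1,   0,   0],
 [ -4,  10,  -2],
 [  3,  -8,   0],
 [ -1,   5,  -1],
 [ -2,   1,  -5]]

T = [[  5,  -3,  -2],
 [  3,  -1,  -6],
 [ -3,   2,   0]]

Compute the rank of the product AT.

2

First compute AT:
[[  5,  -3,  -2],
 [ 16,  -2, -52],
 [ -9,  -1,  42],
 [ 13,  -4, -28],
 [  8,  -5,  -2]]
Now row reduce the product.
R2 ← R2 − (16/5)·R1: [0, 38/5, -228/5]
R3 ← R3 + (9/5)·R1: [0, -32/5, 192/5]
R4 ← R4 − (13/5)·R1: [0, 19/5, -114/5]
R5 ← R5 − (8/5)·R1: [0, -1/5, 6/5]
R3 ← R3 + (16/19)·R2: [0, 0, 0]
R4 ← R4 − (1/2)·R2: [0, 0, 0]
R5 ← R5 + (1/38)·R2: [0, 0, 0]
2 nonzero rows, so rank(AT) = 2.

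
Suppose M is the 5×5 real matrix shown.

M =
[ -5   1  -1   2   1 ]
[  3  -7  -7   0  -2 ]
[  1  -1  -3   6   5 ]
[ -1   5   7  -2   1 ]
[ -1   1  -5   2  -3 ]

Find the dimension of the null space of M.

0

Row reduce to echelon form.
R2 ← R2 + (3/5)·R1: [0, -32/5, -38/5, 6/5, -7/5]
R3 ← R3 + (1/5)·R1: [0, -4/5, -16/5, 32/5, 26/5]
R4 ← R4 − (1/5)·R1: [0, 24/5, 36/5, -12/5, 4/5]
R5 ← R5 − (1/5)·R1: [0, 4/5, -24/5, 8/5, -16/5]
R3 ← R3 − (1/8)·R2: [0, 0, -9/4, 25/4, 43/8]
R4 ← R4 + (3/4)·R2: [0, 0, 3/2, -3/2, -1/4]
R5 ← R5 + (1/8)·R2: [0, 0, -23/4, 7/4, -27/8]
R4 ← R4 + (2/3)·R3: [0, 0, 0, 8/3, 10/3]
R5 ← R5 − (23/9)·R3: [0, 0, 0, -128/9, -154/9]
R5 ← R5 + (16/3)·R4: [0, 0, 0, 0, 2/3]
5 nonzero rows, so rank(M) = 5.
M has 5 columns; by rank–nullity, nullity = 5 − 5 = 0.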